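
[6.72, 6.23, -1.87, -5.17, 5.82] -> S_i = Random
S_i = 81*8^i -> [81, 648, 5184, 41472, 331776]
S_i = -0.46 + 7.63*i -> [-0.46, 7.17, 14.8, 22.43, 30.06]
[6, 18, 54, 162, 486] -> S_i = 6*3^i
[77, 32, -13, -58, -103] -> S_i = 77 + -45*i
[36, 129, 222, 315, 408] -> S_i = 36 + 93*i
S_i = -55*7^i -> [-55, -385, -2695, -18865, -132055]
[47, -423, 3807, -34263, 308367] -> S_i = 47*-9^i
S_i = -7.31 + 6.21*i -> [-7.31, -1.1, 5.11, 11.32, 17.53]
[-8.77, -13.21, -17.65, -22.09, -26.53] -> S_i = -8.77 + -4.44*i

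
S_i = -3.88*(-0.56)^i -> [-3.88, 2.17, -1.22, 0.68, -0.38]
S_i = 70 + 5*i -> [70, 75, 80, 85, 90]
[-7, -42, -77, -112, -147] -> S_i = -7 + -35*i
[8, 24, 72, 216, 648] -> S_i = 8*3^i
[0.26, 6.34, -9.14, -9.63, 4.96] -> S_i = Random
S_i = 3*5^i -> [3, 15, 75, 375, 1875]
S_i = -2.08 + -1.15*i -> [-2.08, -3.23, -4.38, -5.53, -6.68]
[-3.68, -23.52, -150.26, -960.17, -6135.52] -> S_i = -3.68*6.39^i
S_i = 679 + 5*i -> [679, 684, 689, 694, 699]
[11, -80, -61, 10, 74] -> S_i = Random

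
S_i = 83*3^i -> [83, 249, 747, 2241, 6723]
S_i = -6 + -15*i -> [-6, -21, -36, -51, -66]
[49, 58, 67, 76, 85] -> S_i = 49 + 9*i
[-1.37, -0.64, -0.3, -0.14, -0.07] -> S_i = -1.37*0.47^i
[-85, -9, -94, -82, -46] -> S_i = Random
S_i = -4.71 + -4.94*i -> [-4.71, -9.65, -14.59, -19.53, -24.47]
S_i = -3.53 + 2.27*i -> [-3.53, -1.26, 1.01, 3.28, 5.55]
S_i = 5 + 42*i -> [5, 47, 89, 131, 173]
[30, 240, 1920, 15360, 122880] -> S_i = 30*8^i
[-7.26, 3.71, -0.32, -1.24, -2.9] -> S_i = Random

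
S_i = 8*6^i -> [8, 48, 288, 1728, 10368]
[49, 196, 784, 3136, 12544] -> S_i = 49*4^i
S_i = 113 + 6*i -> [113, 119, 125, 131, 137]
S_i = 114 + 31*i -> [114, 145, 176, 207, 238]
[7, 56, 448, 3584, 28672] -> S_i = 7*8^i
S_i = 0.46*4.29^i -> [0.46, 1.97, 8.47, 36.32, 155.81]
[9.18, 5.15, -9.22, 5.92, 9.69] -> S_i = Random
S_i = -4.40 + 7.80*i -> [-4.4, 3.4, 11.2, 19.0, 26.8]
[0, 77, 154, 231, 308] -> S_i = 0 + 77*i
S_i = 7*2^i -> [7, 14, 28, 56, 112]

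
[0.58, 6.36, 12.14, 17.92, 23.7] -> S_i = 0.58 + 5.78*i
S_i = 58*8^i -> [58, 464, 3712, 29696, 237568]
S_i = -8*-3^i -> [-8, 24, -72, 216, -648]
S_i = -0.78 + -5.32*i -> [-0.78, -6.1, -11.42, -16.74, -22.06]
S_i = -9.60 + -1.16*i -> [-9.6, -10.76, -11.92, -13.08, -14.24]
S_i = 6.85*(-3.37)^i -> [6.85, -23.08, 77.79, -262.17, 883.51]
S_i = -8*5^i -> [-8, -40, -200, -1000, -5000]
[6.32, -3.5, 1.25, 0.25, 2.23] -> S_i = Random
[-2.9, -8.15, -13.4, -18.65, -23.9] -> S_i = -2.90 + -5.25*i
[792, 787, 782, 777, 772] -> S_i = 792 + -5*i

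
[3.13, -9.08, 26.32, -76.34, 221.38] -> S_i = 3.13*(-2.90)^i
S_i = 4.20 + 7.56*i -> [4.2, 11.76, 19.32, 26.88, 34.44]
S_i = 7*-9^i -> [7, -63, 567, -5103, 45927]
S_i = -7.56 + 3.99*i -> [-7.56, -3.57, 0.42, 4.41, 8.4]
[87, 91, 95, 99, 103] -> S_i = 87 + 4*i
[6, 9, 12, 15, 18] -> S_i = 6 + 3*i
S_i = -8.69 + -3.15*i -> [-8.69, -11.84, -14.99, -18.14, -21.29]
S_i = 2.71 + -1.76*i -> [2.71, 0.95, -0.81, -2.57, -4.33]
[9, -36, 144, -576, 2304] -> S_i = 9*-4^i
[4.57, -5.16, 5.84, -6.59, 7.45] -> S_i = 4.57*(-1.13)^i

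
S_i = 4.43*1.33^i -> [4.43, 5.89, 7.84, 10.42, 13.86]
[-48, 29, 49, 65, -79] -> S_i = Random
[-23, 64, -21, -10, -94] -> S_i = Random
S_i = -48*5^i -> [-48, -240, -1200, -6000, -30000]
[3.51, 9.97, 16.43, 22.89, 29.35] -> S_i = 3.51 + 6.46*i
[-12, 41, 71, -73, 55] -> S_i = Random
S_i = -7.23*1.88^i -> [-7.23, -13.59, -25.55, -48.04, -90.32]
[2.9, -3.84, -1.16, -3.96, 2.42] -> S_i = Random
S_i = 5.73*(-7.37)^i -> [5.73, -42.23, 311.24, -2293.81, 16905.37]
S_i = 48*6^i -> [48, 288, 1728, 10368, 62208]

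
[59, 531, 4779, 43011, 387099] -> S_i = 59*9^i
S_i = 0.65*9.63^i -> [0.65, 6.26, 60.28, 580.49, 5590.09]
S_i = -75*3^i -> [-75, -225, -675, -2025, -6075]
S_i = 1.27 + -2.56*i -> [1.27, -1.29, -3.85, -6.41, -8.97]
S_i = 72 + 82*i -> [72, 154, 236, 318, 400]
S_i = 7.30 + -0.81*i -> [7.3, 6.49, 5.68, 4.87, 4.06]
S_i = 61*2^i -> [61, 122, 244, 488, 976]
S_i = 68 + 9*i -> [68, 77, 86, 95, 104]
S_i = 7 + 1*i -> [7, 8, 9, 10, 11]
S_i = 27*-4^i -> [27, -108, 432, -1728, 6912]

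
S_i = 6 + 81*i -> [6, 87, 168, 249, 330]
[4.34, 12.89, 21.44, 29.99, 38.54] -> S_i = 4.34 + 8.55*i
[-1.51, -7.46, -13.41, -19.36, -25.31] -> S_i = -1.51 + -5.95*i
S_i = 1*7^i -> [1, 7, 49, 343, 2401]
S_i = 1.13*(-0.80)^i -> [1.13, -0.9, 0.72, -0.58, 0.46]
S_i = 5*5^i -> [5, 25, 125, 625, 3125]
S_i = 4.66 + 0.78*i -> [4.66, 5.44, 6.22, 7.0, 7.78]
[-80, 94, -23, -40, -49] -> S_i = Random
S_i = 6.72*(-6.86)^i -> [6.72, -46.1, 316.24, -2169.41, 14882.15]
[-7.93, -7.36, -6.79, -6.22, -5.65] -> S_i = -7.93 + 0.57*i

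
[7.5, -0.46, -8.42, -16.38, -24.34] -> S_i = 7.50 + -7.96*i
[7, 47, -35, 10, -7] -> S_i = Random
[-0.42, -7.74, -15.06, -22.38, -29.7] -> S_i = -0.42 + -7.32*i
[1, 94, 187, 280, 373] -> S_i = 1 + 93*i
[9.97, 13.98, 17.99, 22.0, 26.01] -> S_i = 9.97 + 4.01*i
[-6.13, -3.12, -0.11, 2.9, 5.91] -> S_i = -6.13 + 3.01*i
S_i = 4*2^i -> [4, 8, 16, 32, 64]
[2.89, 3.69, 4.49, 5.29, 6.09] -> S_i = 2.89 + 0.80*i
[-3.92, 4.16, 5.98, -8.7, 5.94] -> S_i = Random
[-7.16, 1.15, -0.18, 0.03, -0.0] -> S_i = -7.16*(-0.16)^i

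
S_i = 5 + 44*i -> [5, 49, 93, 137, 181]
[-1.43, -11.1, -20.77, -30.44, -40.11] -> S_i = -1.43 + -9.67*i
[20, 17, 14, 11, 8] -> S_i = 20 + -3*i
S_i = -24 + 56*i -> [-24, 32, 88, 144, 200]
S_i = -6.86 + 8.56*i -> [-6.86, 1.7, 10.26, 18.82, 27.38]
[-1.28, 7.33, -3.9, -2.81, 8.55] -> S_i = Random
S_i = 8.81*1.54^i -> [8.81, 13.57, 20.89, 32.18, 49.55]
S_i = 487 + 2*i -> [487, 489, 491, 493, 495]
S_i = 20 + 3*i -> [20, 23, 26, 29, 32]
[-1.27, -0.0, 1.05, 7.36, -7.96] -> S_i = Random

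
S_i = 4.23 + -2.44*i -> [4.23, 1.79, -0.65, -3.09, -5.53]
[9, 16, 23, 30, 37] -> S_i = 9 + 7*i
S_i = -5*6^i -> [-5, -30, -180, -1080, -6480]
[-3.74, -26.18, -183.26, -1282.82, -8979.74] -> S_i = -3.74*7.00^i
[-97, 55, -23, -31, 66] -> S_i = Random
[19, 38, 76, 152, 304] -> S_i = 19*2^i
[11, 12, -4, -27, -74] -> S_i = Random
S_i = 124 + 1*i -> [124, 125, 126, 127, 128]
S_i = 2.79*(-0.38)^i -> [2.79, -1.06, 0.4, -0.15, 0.06]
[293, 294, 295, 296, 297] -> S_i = 293 + 1*i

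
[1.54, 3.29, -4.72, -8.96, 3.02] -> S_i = Random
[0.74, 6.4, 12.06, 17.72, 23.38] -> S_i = 0.74 + 5.66*i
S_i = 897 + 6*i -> [897, 903, 909, 915, 921]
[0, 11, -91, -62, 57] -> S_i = Random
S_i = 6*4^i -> [6, 24, 96, 384, 1536]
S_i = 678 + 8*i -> [678, 686, 694, 702, 710]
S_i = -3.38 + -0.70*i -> [-3.38, -4.08, -4.78, -5.48, -6.18]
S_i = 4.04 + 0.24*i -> [4.04, 4.28, 4.52, 4.76, 5.0]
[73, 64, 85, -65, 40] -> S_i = Random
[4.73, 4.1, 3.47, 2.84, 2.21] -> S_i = 4.73 + -0.63*i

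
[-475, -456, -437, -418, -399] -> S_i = -475 + 19*i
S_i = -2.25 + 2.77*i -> [-2.25, 0.52, 3.29, 6.06, 8.83]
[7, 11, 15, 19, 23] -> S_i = 7 + 4*i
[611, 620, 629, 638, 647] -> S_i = 611 + 9*i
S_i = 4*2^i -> [4, 8, 16, 32, 64]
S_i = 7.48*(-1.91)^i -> [7.48, -14.29, 27.29, -52.12, 99.55]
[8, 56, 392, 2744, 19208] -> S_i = 8*7^i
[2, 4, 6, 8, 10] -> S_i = 2 + 2*i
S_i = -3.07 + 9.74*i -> [-3.07, 6.67, 16.41, 26.15, 35.89]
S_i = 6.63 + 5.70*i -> [6.63, 12.33, 18.03, 23.73, 29.43]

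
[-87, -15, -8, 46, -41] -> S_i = Random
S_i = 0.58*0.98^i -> [0.58, 0.57, 0.56, 0.55, 0.53]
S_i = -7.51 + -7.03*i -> [-7.51, -14.54, -21.57, -28.6, -35.63]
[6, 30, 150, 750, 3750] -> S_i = 6*5^i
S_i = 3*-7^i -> [3, -21, 147, -1029, 7203]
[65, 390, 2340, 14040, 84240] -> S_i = 65*6^i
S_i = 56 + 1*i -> [56, 57, 58, 59, 60]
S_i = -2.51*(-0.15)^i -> [-2.51, 0.38, -0.06, 0.01, -0.0]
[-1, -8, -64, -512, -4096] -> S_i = -1*8^i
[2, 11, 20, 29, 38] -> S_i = 2 + 9*i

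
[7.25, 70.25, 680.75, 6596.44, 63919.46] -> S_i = 7.25*9.69^i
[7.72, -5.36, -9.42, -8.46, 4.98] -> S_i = Random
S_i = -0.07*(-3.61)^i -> [-0.07, 0.25, -0.91, 3.29, -11.89]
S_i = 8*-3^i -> [8, -24, 72, -216, 648]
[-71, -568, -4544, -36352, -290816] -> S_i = -71*8^i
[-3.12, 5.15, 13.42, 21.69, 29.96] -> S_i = -3.12 + 8.27*i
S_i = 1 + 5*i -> [1, 6, 11, 16, 21]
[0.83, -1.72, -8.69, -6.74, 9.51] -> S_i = Random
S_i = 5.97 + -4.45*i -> [5.97, 1.52, -2.93, -7.38, -11.83]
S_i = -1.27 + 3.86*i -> [-1.27, 2.59, 6.45, 10.31, 14.17]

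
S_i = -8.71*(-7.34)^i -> [-8.71, 63.93, -469.26, 3444.34, -25281.47]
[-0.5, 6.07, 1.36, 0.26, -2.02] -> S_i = Random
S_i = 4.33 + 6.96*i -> [4.33, 11.29, 18.25, 25.21, 32.17]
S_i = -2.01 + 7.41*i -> [-2.01, 5.4, 12.81, 20.22, 27.63]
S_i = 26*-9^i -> [26, -234, 2106, -18954, 170586]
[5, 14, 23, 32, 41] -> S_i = 5 + 9*i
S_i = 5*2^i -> [5, 10, 20, 40, 80]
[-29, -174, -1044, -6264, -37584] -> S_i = -29*6^i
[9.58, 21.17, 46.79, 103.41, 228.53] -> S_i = 9.58*2.21^i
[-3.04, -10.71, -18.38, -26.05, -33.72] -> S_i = -3.04 + -7.67*i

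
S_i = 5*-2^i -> [5, -10, 20, -40, 80]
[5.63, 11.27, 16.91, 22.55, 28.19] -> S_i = 5.63 + 5.64*i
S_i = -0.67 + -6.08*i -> [-0.67, -6.75, -12.83, -18.91, -24.99]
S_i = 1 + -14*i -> [1, -13, -27, -41, -55]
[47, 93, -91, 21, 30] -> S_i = Random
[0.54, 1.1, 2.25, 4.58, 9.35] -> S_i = 0.54*2.04^i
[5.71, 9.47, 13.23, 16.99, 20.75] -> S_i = 5.71 + 3.76*i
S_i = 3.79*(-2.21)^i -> [3.79, -8.38, 18.51, -40.91, 90.41]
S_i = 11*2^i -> [11, 22, 44, 88, 176]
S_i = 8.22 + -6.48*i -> [8.22, 1.74, -4.74, -11.22, -17.7]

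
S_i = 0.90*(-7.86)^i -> [0.9, -7.07, 55.6, -437.03, 3435.05]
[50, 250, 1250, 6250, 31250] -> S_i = 50*5^i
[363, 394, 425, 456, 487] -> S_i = 363 + 31*i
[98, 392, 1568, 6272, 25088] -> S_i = 98*4^i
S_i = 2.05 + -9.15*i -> [2.05, -7.1, -16.25, -25.4, -34.55]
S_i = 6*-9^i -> [6, -54, 486, -4374, 39366]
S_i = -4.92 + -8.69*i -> [-4.92, -13.61, -22.3, -30.99, -39.68]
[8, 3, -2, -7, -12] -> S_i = 8 + -5*i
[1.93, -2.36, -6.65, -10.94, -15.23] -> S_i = 1.93 + -4.29*i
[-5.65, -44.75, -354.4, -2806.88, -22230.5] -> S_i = -5.65*7.92^i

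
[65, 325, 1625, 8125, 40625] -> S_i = 65*5^i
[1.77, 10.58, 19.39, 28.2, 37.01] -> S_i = 1.77 + 8.81*i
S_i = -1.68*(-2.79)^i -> [-1.68, 4.69, -13.08, 36.49, -101.79]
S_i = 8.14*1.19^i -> [8.14, 9.69, 11.53, 13.72, 16.32]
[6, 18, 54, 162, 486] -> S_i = 6*3^i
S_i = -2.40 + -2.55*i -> [-2.4, -4.95, -7.5, -10.05, -12.6]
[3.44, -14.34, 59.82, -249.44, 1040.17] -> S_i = 3.44*(-4.17)^i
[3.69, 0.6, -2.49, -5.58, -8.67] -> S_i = 3.69 + -3.09*i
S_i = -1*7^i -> [-1, -7, -49, -343, -2401]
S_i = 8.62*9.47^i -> [8.62, 81.63, 773.05, 7320.78, 69327.76]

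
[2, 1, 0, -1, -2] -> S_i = 2 + -1*i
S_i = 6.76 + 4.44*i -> [6.76, 11.2, 15.64, 20.08, 24.52]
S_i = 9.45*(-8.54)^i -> [9.45, -80.7, 689.2, -5885.8, 50264.72]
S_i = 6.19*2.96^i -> [6.19, 18.32, 54.23, 160.53, 475.18]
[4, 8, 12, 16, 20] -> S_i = 4 + 4*i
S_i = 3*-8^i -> [3, -24, 192, -1536, 12288]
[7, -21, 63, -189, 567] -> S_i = 7*-3^i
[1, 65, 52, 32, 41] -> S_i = Random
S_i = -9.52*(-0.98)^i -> [-9.52, 9.33, -9.14, 8.96, -8.78]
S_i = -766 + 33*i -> [-766, -733, -700, -667, -634]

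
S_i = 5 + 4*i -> [5, 9, 13, 17, 21]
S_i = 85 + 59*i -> [85, 144, 203, 262, 321]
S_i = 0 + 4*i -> [0, 4, 8, 12, 16]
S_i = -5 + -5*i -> [-5, -10, -15, -20, -25]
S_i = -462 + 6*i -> [-462, -456, -450, -444, -438]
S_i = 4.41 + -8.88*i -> [4.41, -4.47, -13.35, -22.23, -31.11]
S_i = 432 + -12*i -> [432, 420, 408, 396, 384]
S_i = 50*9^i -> [50, 450, 4050, 36450, 328050]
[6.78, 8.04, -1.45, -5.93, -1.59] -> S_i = Random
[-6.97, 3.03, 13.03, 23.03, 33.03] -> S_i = -6.97 + 10.00*i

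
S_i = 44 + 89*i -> [44, 133, 222, 311, 400]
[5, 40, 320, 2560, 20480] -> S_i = 5*8^i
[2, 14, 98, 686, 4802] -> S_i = 2*7^i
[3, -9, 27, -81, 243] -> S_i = 3*-3^i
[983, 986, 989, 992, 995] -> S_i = 983 + 3*i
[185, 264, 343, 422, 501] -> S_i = 185 + 79*i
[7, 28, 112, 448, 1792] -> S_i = 7*4^i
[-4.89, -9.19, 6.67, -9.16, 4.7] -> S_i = Random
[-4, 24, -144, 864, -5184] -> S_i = -4*-6^i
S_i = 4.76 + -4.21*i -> [4.76, 0.55, -3.66, -7.87, -12.08]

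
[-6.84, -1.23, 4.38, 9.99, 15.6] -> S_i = -6.84 + 5.61*i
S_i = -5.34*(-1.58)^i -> [-5.34, 8.44, -13.33, 21.06, -33.28]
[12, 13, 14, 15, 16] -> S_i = 12 + 1*i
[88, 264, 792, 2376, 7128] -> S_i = 88*3^i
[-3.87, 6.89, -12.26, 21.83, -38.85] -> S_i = -3.87*(-1.78)^i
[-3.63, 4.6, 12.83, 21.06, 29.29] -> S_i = -3.63 + 8.23*i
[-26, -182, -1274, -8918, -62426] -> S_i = -26*7^i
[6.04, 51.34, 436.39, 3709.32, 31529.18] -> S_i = 6.04*8.50^i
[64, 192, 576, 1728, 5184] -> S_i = 64*3^i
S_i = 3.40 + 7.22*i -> [3.4, 10.62, 17.84, 25.06, 32.28]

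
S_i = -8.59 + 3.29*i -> [-8.59, -5.3, -2.01, 1.28, 4.57]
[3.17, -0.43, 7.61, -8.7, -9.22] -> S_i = Random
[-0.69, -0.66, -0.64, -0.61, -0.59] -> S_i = -0.69*0.96^i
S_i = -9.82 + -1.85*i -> [-9.82, -11.67, -13.52, -15.37, -17.22]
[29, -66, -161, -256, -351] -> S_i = 29 + -95*i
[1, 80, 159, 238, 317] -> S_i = 1 + 79*i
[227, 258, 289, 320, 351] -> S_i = 227 + 31*i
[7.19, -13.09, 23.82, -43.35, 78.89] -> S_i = 7.19*(-1.82)^i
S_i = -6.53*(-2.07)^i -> [-6.53, 13.52, -27.98, 57.92, -119.89]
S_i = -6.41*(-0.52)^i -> [-6.41, 3.33, -1.73, 0.9, -0.47]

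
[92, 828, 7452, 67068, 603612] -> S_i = 92*9^i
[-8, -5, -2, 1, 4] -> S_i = -8 + 3*i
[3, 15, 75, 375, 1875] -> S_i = 3*5^i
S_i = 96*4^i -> [96, 384, 1536, 6144, 24576]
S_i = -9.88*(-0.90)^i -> [-9.88, 8.89, -8.0, 7.2, -6.48]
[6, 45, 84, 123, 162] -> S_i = 6 + 39*i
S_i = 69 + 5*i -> [69, 74, 79, 84, 89]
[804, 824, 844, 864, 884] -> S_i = 804 + 20*i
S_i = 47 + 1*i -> [47, 48, 49, 50, 51]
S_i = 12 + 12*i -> [12, 24, 36, 48, 60]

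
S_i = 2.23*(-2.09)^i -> [2.23, -4.66, 9.74, -20.36, 42.55]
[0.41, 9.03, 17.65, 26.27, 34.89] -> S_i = 0.41 + 8.62*i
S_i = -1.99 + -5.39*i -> [-1.99, -7.38, -12.77, -18.16, -23.55]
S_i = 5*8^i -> [5, 40, 320, 2560, 20480]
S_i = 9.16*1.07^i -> [9.16, 9.8, 10.49, 11.22, 12.01]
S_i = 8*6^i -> [8, 48, 288, 1728, 10368]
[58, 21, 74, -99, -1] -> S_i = Random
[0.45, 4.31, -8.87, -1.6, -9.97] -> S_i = Random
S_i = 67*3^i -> [67, 201, 603, 1809, 5427]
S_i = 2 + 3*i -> [2, 5, 8, 11, 14]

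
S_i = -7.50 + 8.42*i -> [-7.5, 0.92, 9.34, 17.76, 26.18]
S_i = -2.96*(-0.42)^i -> [-2.96, 1.24, -0.52, 0.22, -0.09]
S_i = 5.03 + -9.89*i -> [5.03, -4.86, -14.75, -24.64, -34.53]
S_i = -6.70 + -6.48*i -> [-6.7, -13.18, -19.66, -26.14, -32.62]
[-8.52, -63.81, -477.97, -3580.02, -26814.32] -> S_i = -8.52*7.49^i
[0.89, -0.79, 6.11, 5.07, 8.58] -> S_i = Random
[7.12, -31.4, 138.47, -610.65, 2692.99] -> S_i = 7.12*(-4.41)^i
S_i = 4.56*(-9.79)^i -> [4.56, -44.64, 437.05, -4278.71, 41888.58]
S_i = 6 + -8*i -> [6, -2, -10, -18, -26]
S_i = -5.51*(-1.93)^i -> [-5.51, 10.63, -20.52, 39.61, -76.45]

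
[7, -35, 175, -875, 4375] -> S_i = 7*-5^i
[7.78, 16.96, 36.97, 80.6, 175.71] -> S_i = 7.78*2.18^i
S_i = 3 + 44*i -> [3, 47, 91, 135, 179]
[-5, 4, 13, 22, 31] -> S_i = -5 + 9*i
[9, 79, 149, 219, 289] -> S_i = 9 + 70*i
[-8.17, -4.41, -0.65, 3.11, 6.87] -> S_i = -8.17 + 3.76*i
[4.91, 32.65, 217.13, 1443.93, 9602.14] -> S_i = 4.91*6.65^i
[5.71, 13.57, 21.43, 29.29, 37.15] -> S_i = 5.71 + 7.86*i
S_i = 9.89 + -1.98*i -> [9.89, 7.91, 5.93, 3.95, 1.97]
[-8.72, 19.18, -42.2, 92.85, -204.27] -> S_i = -8.72*(-2.20)^i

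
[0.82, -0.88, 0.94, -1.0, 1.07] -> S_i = 0.82*(-1.07)^i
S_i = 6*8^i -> [6, 48, 384, 3072, 24576]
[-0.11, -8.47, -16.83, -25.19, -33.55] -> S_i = -0.11 + -8.36*i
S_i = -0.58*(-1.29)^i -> [-0.58, 0.75, -0.97, 1.25, -1.61]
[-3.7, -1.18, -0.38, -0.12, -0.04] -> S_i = -3.70*0.32^i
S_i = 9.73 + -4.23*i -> [9.73, 5.5, 1.27, -2.96, -7.19]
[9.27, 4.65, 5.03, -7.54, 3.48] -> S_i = Random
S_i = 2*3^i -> [2, 6, 18, 54, 162]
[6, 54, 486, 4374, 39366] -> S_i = 6*9^i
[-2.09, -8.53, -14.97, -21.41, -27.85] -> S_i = -2.09 + -6.44*i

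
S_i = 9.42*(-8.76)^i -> [9.42, -82.52, 722.87, -6332.33, 55471.17]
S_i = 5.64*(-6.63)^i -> [5.64, -37.39, 247.92, -1643.69, 10897.66]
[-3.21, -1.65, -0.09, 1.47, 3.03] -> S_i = -3.21 + 1.56*i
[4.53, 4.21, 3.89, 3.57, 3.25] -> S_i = 4.53 + -0.32*i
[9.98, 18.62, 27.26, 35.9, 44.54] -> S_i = 9.98 + 8.64*i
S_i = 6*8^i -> [6, 48, 384, 3072, 24576]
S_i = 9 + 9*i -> [9, 18, 27, 36, 45]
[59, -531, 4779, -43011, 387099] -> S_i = 59*-9^i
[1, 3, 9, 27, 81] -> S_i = 1*3^i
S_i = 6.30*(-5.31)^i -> [6.3, -33.45, 177.64, -943.24, 5008.63]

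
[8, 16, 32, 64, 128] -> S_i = 8*2^i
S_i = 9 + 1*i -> [9, 10, 11, 12, 13]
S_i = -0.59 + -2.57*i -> [-0.59, -3.16, -5.73, -8.3, -10.87]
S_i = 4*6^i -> [4, 24, 144, 864, 5184]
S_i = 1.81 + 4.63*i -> [1.81, 6.44, 11.07, 15.7, 20.33]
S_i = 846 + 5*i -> [846, 851, 856, 861, 866]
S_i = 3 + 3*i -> [3, 6, 9, 12, 15]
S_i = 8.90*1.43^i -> [8.9, 12.73, 18.2, 26.03, 37.22]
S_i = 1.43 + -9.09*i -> [1.43, -7.66, -16.75, -25.84, -34.93]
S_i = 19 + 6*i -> [19, 25, 31, 37, 43]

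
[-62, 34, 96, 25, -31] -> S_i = Random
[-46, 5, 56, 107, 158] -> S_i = -46 + 51*i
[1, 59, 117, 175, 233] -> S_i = 1 + 58*i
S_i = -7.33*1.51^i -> [-7.33, -11.07, -16.71, -25.24, -38.11]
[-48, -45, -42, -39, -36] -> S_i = -48 + 3*i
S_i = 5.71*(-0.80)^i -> [5.71, -4.57, 3.65, -2.92, 2.34]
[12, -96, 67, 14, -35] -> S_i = Random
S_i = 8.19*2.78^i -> [8.19, 22.77, 63.3, 175.96, 489.17]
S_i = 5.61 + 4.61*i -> [5.61, 10.22, 14.83, 19.44, 24.05]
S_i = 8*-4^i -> [8, -32, 128, -512, 2048]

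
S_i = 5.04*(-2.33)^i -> [5.04, -11.74, 27.36, -63.75, 148.54]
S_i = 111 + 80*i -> [111, 191, 271, 351, 431]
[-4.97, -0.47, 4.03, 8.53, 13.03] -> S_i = -4.97 + 4.50*i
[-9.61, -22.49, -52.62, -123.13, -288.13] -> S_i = -9.61*2.34^i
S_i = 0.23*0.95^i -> [0.23, 0.22, 0.21, 0.2, 0.19]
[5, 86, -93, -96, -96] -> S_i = Random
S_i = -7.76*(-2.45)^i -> [-7.76, 19.01, -46.58, 114.12, -279.59]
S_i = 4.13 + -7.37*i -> [4.13, -3.24, -10.61, -17.98, -25.35]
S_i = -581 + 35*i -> [-581, -546, -511, -476, -441]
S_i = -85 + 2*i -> [-85, -83, -81, -79, -77]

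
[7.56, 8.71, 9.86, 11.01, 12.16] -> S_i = 7.56 + 1.15*i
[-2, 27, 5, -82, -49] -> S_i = Random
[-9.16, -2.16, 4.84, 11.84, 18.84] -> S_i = -9.16 + 7.00*i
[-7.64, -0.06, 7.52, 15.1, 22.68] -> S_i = -7.64 + 7.58*i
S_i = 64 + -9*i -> [64, 55, 46, 37, 28]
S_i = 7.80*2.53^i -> [7.8, 19.73, 49.93, 126.32, 319.58]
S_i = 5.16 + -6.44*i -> [5.16, -1.28, -7.72, -14.16, -20.6]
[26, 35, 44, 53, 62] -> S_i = 26 + 9*i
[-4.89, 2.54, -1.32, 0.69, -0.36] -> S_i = -4.89*(-0.52)^i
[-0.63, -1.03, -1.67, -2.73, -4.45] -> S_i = -0.63*1.63^i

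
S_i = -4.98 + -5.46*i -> [-4.98, -10.44, -15.9, -21.36, -26.82]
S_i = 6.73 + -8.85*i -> [6.73, -2.12, -10.97, -19.82, -28.67]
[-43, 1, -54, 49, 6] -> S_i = Random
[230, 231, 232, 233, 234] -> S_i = 230 + 1*i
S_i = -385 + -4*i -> [-385, -389, -393, -397, -401]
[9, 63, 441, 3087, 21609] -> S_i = 9*7^i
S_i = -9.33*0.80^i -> [-9.33, -7.46, -5.97, -4.78, -3.82]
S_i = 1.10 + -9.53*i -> [1.1, -8.43, -17.96, -27.49, -37.02]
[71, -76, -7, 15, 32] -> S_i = Random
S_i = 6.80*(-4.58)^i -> [6.8, -31.14, 142.64, -653.29, 2992.06]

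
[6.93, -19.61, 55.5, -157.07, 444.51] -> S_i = 6.93*(-2.83)^i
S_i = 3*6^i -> [3, 18, 108, 648, 3888]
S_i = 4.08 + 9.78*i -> [4.08, 13.86, 23.64, 33.42, 43.2]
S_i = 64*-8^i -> [64, -512, 4096, -32768, 262144]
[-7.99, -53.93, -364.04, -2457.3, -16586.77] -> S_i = -7.99*6.75^i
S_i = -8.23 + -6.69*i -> [-8.23, -14.92, -21.61, -28.3, -34.99]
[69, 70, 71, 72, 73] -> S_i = 69 + 1*i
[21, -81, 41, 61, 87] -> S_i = Random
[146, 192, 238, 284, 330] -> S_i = 146 + 46*i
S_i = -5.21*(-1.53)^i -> [-5.21, 7.97, -12.2, 18.66, -28.55]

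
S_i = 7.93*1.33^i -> [7.93, 10.55, 14.03, 18.66, 24.81]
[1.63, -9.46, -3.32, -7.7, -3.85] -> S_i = Random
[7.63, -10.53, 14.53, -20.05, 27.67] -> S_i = 7.63*(-1.38)^i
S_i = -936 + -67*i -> [-936, -1003, -1070, -1137, -1204]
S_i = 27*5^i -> [27, 135, 675, 3375, 16875]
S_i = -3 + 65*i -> [-3, 62, 127, 192, 257]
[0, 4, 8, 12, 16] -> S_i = 0 + 4*i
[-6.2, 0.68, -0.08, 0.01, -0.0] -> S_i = -6.20*(-0.11)^i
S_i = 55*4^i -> [55, 220, 880, 3520, 14080]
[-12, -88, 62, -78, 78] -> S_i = Random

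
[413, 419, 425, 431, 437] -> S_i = 413 + 6*i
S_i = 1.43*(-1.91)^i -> [1.43, -2.73, 5.22, -9.96, 19.03]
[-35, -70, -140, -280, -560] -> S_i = -35*2^i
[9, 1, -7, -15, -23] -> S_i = 9 + -8*i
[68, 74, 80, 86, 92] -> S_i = 68 + 6*i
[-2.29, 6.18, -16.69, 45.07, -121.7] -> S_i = -2.29*(-2.70)^i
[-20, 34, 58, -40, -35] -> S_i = Random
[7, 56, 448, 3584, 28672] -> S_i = 7*8^i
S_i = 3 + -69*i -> [3, -66, -135, -204, -273]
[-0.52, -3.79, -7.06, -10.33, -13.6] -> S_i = -0.52 + -3.27*i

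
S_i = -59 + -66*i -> [-59, -125, -191, -257, -323]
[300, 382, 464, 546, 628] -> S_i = 300 + 82*i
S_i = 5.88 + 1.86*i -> [5.88, 7.74, 9.6, 11.46, 13.32]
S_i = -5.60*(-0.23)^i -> [-5.6, 1.29, -0.3, 0.07, -0.02]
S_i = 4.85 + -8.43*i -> [4.85, -3.58, -12.01, -20.44, -28.87]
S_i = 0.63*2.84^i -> [0.63, 1.79, 5.08, 14.43, 40.98]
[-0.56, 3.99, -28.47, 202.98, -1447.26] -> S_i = -0.56*(-7.13)^i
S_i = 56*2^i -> [56, 112, 224, 448, 896]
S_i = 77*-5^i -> [77, -385, 1925, -9625, 48125]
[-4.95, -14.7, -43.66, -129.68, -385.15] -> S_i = -4.95*2.97^i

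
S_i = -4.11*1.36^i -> [-4.11, -5.59, -7.6, -10.34, -14.06]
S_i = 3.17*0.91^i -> [3.17, 2.88, 2.63, 2.39, 2.17]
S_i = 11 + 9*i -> [11, 20, 29, 38, 47]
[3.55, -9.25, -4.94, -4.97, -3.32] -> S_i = Random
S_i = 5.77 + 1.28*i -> [5.77, 7.05, 8.33, 9.61, 10.89]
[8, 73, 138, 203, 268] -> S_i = 8 + 65*i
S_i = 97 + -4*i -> [97, 93, 89, 85, 81]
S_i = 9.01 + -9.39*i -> [9.01, -0.38, -9.77, -19.16, -28.55]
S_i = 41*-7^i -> [41, -287, 2009, -14063, 98441]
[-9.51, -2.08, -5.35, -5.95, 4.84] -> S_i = Random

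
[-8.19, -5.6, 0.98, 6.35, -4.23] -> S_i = Random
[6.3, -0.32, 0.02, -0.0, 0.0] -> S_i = 6.30*(-0.05)^i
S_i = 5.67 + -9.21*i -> [5.67, -3.54, -12.75, -21.96, -31.17]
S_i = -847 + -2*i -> [-847, -849, -851, -853, -855]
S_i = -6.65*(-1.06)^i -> [-6.65, 7.05, -7.47, 7.92, -8.4]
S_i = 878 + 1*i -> [878, 879, 880, 881, 882]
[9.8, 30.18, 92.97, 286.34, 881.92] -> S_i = 9.80*3.08^i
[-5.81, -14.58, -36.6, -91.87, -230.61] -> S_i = -5.81*2.51^i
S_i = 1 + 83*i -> [1, 84, 167, 250, 333]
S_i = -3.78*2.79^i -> [-3.78, -10.55, -29.42, -82.09, -229.04]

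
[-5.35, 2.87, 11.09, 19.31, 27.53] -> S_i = -5.35 + 8.22*i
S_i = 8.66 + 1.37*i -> [8.66, 10.03, 11.4, 12.77, 14.14]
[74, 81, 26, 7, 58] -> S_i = Random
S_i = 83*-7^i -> [83, -581, 4067, -28469, 199283]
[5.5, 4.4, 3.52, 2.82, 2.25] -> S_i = 5.50*0.80^i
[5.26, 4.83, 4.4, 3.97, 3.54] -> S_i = 5.26 + -0.43*i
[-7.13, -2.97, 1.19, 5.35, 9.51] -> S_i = -7.13 + 4.16*i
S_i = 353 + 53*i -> [353, 406, 459, 512, 565]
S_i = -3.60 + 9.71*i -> [-3.6, 6.11, 15.82, 25.53, 35.24]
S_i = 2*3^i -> [2, 6, 18, 54, 162]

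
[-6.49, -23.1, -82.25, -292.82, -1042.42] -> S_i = -6.49*3.56^i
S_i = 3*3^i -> [3, 9, 27, 81, 243]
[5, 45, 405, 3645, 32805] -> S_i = 5*9^i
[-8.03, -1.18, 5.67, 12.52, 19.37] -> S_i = -8.03 + 6.85*i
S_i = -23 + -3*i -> [-23, -26, -29, -32, -35]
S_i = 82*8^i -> [82, 656, 5248, 41984, 335872]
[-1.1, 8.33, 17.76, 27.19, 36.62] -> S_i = -1.10 + 9.43*i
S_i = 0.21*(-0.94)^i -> [0.21, -0.2, 0.19, -0.17, 0.16]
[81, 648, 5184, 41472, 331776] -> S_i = 81*8^i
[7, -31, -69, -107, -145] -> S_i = 7 + -38*i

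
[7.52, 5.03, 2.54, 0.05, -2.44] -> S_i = 7.52 + -2.49*i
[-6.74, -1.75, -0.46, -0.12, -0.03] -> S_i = -6.74*0.26^i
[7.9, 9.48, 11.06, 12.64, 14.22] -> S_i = 7.90 + 1.58*i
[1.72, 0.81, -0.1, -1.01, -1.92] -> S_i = 1.72 + -0.91*i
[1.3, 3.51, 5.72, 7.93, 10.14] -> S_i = 1.30 + 2.21*i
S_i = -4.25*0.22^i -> [-4.25, -0.94, -0.21, -0.05, -0.01]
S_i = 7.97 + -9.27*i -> [7.97, -1.3, -10.57, -19.84, -29.11]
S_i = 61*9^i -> [61, 549, 4941, 44469, 400221]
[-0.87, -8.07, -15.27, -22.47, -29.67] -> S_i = -0.87 + -7.20*i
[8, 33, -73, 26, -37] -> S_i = Random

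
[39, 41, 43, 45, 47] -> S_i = 39 + 2*i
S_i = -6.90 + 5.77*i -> [-6.9, -1.13, 4.64, 10.41, 16.18]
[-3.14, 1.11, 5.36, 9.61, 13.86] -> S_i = -3.14 + 4.25*i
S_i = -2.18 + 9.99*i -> [-2.18, 7.81, 17.8, 27.79, 37.78]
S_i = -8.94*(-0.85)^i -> [-8.94, 7.6, -6.46, 5.49, -4.67]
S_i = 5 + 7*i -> [5, 12, 19, 26, 33]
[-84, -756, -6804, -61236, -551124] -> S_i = -84*9^i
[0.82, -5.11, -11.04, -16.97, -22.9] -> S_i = 0.82 + -5.93*i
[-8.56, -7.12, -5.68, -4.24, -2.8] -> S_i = -8.56 + 1.44*i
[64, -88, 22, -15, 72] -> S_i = Random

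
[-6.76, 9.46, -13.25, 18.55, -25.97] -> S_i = -6.76*(-1.40)^i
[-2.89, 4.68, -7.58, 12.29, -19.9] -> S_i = -2.89*(-1.62)^i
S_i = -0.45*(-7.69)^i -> [-0.45, 3.46, -26.61, 204.64, -1573.69]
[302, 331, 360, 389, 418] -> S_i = 302 + 29*i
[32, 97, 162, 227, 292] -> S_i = 32 + 65*i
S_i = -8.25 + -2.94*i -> [-8.25, -11.19, -14.13, -17.07, -20.01]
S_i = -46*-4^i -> [-46, 184, -736, 2944, -11776]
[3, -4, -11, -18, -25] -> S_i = 3 + -7*i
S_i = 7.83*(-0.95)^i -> [7.83, -7.44, 7.07, -6.71, 6.38]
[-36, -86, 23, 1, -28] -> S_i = Random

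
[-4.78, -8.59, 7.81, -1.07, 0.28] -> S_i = Random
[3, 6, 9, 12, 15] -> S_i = 3 + 3*i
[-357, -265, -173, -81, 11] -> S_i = -357 + 92*i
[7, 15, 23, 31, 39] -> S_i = 7 + 8*i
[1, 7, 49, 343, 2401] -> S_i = 1*7^i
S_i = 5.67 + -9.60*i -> [5.67, -3.93, -13.53, -23.13, -32.73]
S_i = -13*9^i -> [-13, -117, -1053, -9477, -85293]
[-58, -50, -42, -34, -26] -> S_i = -58 + 8*i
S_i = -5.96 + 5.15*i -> [-5.96, -0.81, 4.34, 9.49, 14.64]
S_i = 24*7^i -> [24, 168, 1176, 8232, 57624]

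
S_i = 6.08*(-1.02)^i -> [6.08, -6.2, 6.33, -6.45, 6.58]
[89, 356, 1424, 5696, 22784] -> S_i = 89*4^i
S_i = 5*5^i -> [5, 25, 125, 625, 3125]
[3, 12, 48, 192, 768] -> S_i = 3*4^i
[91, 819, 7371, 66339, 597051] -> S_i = 91*9^i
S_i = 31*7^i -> [31, 217, 1519, 10633, 74431]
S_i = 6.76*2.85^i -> [6.76, 19.27, 54.91, 156.49, 445.99]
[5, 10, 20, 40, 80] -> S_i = 5*2^i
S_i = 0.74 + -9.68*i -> [0.74, -8.94, -18.62, -28.3, -37.98]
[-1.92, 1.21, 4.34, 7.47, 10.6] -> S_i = -1.92 + 3.13*i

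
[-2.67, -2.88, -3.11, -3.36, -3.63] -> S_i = -2.67*1.08^i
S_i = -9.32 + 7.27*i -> [-9.32, -2.05, 5.22, 12.49, 19.76]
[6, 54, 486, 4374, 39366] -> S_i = 6*9^i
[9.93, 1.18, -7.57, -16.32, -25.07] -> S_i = 9.93 + -8.75*i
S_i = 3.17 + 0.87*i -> [3.17, 4.04, 4.91, 5.78, 6.65]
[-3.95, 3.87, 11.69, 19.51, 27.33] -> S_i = -3.95 + 7.82*i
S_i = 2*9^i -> [2, 18, 162, 1458, 13122]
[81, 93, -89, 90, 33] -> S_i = Random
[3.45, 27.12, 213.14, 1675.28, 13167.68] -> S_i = 3.45*7.86^i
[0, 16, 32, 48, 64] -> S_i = 0 + 16*i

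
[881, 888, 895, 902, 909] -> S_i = 881 + 7*i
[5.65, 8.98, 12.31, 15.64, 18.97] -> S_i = 5.65 + 3.33*i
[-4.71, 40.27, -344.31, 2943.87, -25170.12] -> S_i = -4.71*(-8.55)^i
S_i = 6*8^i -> [6, 48, 384, 3072, 24576]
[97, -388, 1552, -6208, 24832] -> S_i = 97*-4^i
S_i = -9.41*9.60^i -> [-9.41, -90.34, -867.23, -8325.37, -79923.51]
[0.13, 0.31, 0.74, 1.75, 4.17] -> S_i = 0.13*2.38^i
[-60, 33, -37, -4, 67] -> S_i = Random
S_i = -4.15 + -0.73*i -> [-4.15, -4.88, -5.61, -6.34, -7.07]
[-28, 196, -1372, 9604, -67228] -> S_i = -28*-7^i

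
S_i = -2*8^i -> [-2, -16, -128, -1024, -8192]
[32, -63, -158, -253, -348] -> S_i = 32 + -95*i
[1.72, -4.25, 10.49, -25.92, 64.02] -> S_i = 1.72*(-2.47)^i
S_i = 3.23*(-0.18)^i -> [3.23, -0.58, 0.1, -0.02, 0.0]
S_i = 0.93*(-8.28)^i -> [0.93, -7.7, 63.76, -527.93, 4371.24]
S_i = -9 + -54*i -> [-9, -63, -117, -171, -225]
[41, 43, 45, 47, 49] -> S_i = 41 + 2*i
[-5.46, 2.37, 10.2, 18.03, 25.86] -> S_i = -5.46 + 7.83*i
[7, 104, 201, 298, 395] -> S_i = 7 + 97*i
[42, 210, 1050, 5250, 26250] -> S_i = 42*5^i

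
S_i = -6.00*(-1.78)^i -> [-6.0, 10.68, -19.01, 33.84, -60.23]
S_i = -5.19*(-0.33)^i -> [-5.19, 1.71, -0.57, 0.19, -0.06]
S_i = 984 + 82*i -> [984, 1066, 1148, 1230, 1312]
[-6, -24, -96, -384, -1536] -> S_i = -6*4^i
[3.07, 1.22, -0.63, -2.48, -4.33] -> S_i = 3.07 + -1.85*i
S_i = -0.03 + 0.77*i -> [-0.03, 0.74, 1.51, 2.28, 3.05]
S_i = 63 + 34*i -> [63, 97, 131, 165, 199]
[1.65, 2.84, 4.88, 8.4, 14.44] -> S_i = 1.65*1.72^i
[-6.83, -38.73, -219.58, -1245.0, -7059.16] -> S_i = -6.83*5.67^i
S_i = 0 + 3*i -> [0, 3, 6, 9, 12]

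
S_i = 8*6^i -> [8, 48, 288, 1728, 10368]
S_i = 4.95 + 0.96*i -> [4.95, 5.91, 6.87, 7.83, 8.79]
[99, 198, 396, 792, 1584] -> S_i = 99*2^i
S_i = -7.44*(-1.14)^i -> [-7.44, 8.48, -9.67, 11.02, -12.57]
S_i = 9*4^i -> [9, 36, 144, 576, 2304]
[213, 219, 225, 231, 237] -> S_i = 213 + 6*i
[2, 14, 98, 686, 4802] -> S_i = 2*7^i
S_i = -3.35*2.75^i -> [-3.35, -9.21, -25.33, -69.67, -191.59]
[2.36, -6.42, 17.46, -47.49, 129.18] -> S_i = 2.36*(-2.72)^i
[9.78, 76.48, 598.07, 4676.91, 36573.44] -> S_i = 9.78*7.82^i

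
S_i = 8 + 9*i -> [8, 17, 26, 35, 44]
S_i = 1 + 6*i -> [1, 7, 13, 19, 25]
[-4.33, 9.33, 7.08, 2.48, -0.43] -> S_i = Random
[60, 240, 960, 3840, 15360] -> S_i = 60*4^i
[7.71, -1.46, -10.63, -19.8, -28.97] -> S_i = 7.71 + -9.17*i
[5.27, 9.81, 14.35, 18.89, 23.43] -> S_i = 5.27 + 4.54*i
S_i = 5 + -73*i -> [5, -68, -141, -214, -287]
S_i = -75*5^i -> [-75, -375, -1875, -9375, -46875]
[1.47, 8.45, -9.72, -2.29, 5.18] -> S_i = Random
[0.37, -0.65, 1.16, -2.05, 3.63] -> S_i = 0.37*(-1.77)^i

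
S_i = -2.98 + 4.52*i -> [-2.98, 1.54, 6.06, 10.58, 15.1]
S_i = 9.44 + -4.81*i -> [9.44, 4.63, -0.18, -4.99, -9.8]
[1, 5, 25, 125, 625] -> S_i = 1*5^i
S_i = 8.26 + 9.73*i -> [8.26, 17.99, 27.72, 37.45, 47.18]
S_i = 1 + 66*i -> [1, 67, 133, 199, 265]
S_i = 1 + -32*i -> [1, -31, -63, -95, -127]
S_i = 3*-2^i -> [3, -6, 12, -24, 48]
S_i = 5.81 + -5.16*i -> [5.81, 0.65, -4.51, -9.67, -14.83]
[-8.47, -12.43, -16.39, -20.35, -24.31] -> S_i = -8.47 + -3.96*i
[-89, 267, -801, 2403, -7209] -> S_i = -89*-3^i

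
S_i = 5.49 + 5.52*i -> [5.49, 11.01, 16.53, 22.05, 27.57]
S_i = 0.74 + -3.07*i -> [0.74, -2.33, -5.4, -8.47, -11.54]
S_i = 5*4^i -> [5, 20, 80, 320, 1280]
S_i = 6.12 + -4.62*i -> [6.12, 1.5, -3.12, -7.74, -12.36]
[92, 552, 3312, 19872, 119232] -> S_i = 92*6^i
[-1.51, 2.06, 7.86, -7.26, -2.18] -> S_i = Random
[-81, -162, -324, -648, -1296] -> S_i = -81*2^i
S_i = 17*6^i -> [17, 102, 612, 3672, 22032]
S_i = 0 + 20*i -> [0, 20, 40, 60, 80]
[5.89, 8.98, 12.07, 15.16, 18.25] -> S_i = 5.89 + 3.09*i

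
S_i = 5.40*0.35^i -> [5.4, 1.89, 0.66, 0.23, 0.08]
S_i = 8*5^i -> [8, 40, 200, 1000, 5000]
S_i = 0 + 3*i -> [0, 3, 6, 9, 12]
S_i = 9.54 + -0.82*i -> [9.54, 8.72, 7.9, 7.08, 6.26]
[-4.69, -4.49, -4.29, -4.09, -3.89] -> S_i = -4.69 + 0.20*i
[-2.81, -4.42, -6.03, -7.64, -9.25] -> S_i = -2.81 + -1.61*i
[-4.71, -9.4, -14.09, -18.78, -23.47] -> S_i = -4.71 + -4.69*i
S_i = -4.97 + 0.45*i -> [-4.97, -4.52, -4.07, -3.62, -3.17]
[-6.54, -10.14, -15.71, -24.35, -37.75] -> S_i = -6.54*1.55^i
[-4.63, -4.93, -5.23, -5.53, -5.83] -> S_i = -4.63 + -0.30*i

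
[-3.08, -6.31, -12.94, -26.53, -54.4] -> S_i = -3.08*2.05^i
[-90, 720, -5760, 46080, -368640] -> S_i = -90*-8^i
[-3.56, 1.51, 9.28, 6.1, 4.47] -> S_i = Random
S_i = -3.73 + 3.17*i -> [-3.73, -0.56, 2.61, 5.78, 8.95]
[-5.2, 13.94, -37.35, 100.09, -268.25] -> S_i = -5.20*(-2.68)^i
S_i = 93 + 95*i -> [93, 188, 283, 378, 473]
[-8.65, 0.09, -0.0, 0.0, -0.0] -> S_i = -8.65*(-0.01)^i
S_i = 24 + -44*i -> [24, -20, -64, -108, -152]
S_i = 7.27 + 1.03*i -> [7.27, 8.3, 9.33, 10.36, 11.39]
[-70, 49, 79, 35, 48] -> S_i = Random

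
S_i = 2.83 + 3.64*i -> [2.83, 6.47, 10.11, 13.75, 17.39]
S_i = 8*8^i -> [8, 64, 512, 4096, 32768]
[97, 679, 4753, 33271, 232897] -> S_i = 97*7^i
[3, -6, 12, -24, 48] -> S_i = 3*-2^i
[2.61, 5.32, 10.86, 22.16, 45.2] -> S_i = 2.61*2.04^i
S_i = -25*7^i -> [-25, -175, -1225, -8575, -60025]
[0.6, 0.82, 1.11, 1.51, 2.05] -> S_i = 0.60*1.36^i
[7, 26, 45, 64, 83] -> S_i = 7 + 19*i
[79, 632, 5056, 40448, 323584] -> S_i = 79*8^i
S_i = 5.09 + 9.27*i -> [5.09, 14.36, 23.63, 32.9, 42.17]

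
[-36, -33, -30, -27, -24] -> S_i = -36 + 3*i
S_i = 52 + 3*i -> [52, 55, 58, 61, 64]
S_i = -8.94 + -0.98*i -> [-8.94, -9.92, -10.9, -11.88, -12.86]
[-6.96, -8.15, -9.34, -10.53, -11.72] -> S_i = -6.96 + -1.19*i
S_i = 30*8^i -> [30, 240, 1920, 15360, 122880]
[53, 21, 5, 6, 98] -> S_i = Random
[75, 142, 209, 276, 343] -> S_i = 75 + 67*i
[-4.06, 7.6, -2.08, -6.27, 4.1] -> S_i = Random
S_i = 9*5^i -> [9, 45, 225, 1125, 5625]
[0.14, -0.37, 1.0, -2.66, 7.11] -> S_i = 0.14*(-2.67)^i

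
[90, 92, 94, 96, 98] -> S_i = 90 + 2*i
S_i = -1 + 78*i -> [-1, 77, 155, 233, 311]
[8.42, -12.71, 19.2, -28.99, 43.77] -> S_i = 8.42*(-1.51)^i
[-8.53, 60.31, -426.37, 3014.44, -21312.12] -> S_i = -8.53*(-7.07)^i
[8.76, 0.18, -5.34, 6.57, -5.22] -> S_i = Random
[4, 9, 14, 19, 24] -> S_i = 4 + 5*i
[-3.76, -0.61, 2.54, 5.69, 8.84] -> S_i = -3.76 + 3.15*i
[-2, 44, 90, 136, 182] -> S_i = -2 + 46*i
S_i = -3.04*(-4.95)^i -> [-3.04, 15.05, -74.49, 368.71, -1825.13]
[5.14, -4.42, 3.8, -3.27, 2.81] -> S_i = 5.14*(-0.86)^i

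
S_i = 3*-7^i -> [3, -21, 147, -1029, 7203]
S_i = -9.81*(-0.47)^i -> [-9.81, 4.61, -2.17, 1.02, -0.48]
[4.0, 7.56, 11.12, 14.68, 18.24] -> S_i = 4.00 + 3.56*i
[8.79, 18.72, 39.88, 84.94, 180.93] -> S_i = 8.79*2.13^i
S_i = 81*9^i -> [81, 729, 6561, 59049, 531441]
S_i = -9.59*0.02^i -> [-9.59, -0.19, -0.0, -0.0, -0.0]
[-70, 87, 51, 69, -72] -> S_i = Random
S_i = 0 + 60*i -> [0, 60, 120, 180, 240]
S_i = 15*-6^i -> [15, -90, 540, -3240, 19440]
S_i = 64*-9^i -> [64, -576, 5184, -46656, 419904]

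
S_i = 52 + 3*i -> [52, 55, 58, 61, 64]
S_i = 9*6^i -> [9, 54, 324, 1944, 11664]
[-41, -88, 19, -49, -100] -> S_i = Random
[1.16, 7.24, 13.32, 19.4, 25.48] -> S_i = 1.16 + 6.08*i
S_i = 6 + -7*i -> [6, -1, -8, -15, -22]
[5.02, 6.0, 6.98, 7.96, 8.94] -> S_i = 5.02 + 0.98*i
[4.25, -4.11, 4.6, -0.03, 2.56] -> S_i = Random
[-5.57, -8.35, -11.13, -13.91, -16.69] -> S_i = -5.57 + -2.78*i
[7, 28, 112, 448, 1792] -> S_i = 7*4^i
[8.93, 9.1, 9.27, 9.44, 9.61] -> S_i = 8.93 + 0.17*i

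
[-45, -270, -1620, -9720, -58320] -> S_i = -45*6^i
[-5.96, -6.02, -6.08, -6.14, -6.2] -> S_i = -5.96 + -0.06*i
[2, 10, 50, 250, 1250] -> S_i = 2*5^i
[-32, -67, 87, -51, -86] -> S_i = Random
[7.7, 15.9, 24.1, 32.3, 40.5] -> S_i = 7.70 + 8.20*i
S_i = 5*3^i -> [5, 15, 45, 135, 405]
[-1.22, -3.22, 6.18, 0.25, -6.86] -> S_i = Random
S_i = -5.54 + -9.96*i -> [-5.54, -15.5, -25.46, -35.42, -45.38]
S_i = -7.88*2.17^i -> [-7.88, -17.1, -37.11, -80.52, -174.73]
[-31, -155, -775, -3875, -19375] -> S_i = -31*5^i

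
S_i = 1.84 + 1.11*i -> [1.84, 2.95, 4.06, 5.17, 6.28]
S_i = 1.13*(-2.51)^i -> [1.13, -2.84, 7.12, -17.87, 44.85]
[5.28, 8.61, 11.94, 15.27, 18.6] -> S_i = 5.28 + 3.33*i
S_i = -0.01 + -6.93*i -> [-0.01, -6.94, -13.87, -20.8, -27.73]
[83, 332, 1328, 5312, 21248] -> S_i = 83*4^i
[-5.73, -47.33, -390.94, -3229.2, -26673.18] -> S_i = -5.73*8.26^i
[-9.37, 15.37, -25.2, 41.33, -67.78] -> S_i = -9.37*(-1.64)^i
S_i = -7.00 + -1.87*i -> [-7.0, -8.87, -10.74, -12.61, -14.48]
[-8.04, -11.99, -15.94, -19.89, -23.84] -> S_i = -8.04 + -3.95*i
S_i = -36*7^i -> [-36, -252, -1764, -12348, -86436]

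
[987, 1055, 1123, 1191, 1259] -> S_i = 987 + 68*i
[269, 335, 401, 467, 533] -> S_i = 269 + 66*i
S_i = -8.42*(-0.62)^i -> [-8.42, 5.22, -3.24, 2.01, -1.24]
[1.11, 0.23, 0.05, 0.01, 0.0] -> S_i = 1.11*0.21^i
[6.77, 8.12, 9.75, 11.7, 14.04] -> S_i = 6.77*1.20^i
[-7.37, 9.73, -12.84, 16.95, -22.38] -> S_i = -7.37*(-1.32)^i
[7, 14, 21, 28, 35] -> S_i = 7 + 7*i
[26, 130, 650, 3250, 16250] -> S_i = 26*5^i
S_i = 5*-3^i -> [5, -15, 45, -135, 405]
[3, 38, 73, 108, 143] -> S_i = 3 + 35*i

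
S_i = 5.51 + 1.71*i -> [5.51, 7.22, 8.93, 10.64, 12.35]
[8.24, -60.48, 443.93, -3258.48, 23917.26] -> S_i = 8.24*(-7.34)^i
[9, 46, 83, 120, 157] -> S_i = 9 + 37*i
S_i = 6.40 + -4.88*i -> [6.4, 1.52, -3.36, -8.24, -13.12]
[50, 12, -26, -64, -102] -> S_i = 50 + -38*i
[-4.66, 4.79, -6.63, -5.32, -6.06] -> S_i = Random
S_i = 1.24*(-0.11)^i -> [1.24, -0.14, 0.02, -0.0, 0.0]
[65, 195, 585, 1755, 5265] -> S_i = 65*3^i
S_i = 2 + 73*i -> [2, 75, 148, 221, 294]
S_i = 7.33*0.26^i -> [7.33, 1.91, 0.5, 0.13, 0.03]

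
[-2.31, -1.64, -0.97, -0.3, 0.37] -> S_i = -2.31 + 0.67*i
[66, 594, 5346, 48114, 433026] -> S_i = 66*9^i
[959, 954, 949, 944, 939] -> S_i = 959 + -5*i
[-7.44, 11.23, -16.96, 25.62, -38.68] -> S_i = -7.44*(-1.51)^i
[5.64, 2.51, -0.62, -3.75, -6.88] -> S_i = 5.64 + -3.13*i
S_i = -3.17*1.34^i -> [-3.17, -4.25, -5.69, -7.63, -10.22]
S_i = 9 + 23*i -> [9, 32, 55, 78, 101]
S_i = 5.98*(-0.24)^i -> [5.98, -1.44, 0.34, -0.08, 0.02]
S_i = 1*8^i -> [1, 8, 64, 512, 4096]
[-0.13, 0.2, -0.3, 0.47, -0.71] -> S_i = -0.13*(-1.53)^i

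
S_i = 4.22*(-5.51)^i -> [4.22, -23.25, 128.12, -705.94, 3889.72]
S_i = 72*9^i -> [72, 648, 5832, 52488, 472392]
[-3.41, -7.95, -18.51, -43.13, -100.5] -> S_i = -3.41*2.33^i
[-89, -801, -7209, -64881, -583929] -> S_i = -89*9^i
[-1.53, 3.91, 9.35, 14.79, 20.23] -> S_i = -1.53 + 5.44*i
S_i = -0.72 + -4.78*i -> [-0.72, -5.5, -10.28, -15.06, -19.84]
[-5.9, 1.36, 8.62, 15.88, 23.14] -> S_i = -5.90 + 7.26*i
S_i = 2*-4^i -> [2, -8, 32, -128, 512]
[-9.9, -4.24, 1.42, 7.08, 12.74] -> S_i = -9.90 + 5.66*i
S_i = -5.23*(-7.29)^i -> [-5.23, 38.13, -277.94, 2026.21, -14771.06]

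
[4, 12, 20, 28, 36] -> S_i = 4 + 8*i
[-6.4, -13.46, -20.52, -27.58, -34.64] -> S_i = -6.40 + -7.06*i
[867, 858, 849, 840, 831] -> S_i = 867 + -9*i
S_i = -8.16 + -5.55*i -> [-8.16, -13.71, -19.26, -24.81, -30.36]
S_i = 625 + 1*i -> [625, 626, 627, 628, 629]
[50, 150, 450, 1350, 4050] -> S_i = 50*3^i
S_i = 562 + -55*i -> [562, 507, 452, 397, 342]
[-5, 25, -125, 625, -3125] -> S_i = -5*-5^i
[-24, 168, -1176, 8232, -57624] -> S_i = -24*-7^i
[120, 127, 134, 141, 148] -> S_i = 120 + 7*i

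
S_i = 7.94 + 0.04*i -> [7.94, 7.98, 8.02, 8.06, 8.1]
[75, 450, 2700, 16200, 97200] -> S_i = 75*6^i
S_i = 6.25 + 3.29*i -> [6.25, 9.54, 12.83, 16.12, 19.41]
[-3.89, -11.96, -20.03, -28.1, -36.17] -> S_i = -3.89 + -8.07*i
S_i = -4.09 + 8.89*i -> [-4.09, 4.8, 13.69, 22.58, 31.47]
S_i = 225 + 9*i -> [225, 234, 243, 252, 261]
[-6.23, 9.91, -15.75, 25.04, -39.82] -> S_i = -6.23*(-1.59)^i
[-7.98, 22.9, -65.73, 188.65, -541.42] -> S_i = -7.98*(-2.87)^i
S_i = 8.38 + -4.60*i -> [8.38, 3.78, -0.82, -5.42, -10.02]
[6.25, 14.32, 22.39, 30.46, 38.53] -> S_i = 6.25 + 8.07*i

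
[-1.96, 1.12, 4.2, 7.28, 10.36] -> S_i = -1.96 + 3.08*i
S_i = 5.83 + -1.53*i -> [5.83, 4.3, 2.77, 1.24, -0.29]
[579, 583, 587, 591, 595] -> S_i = 579 + 4*i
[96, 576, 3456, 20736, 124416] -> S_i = 96*6^i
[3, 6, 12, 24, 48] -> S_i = 3*2^i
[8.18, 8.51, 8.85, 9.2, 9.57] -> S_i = 8.18*1.04^i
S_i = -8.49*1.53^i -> [-8.49, -12.99, -19.87, -30.41, -46.52]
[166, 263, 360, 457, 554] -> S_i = 166 + 97*i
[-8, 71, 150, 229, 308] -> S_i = -8 + 79*i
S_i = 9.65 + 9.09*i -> [9.65, 18.74, 27.83, 36.92, 46.01]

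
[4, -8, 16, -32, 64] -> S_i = 4*-2^i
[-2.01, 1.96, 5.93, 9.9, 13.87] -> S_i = -2.01 + 3.97*i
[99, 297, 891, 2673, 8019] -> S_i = 99*3^i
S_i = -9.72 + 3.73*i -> [-9.72, -5.99, -2.26, 1.47, 5.2]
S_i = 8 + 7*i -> [8, 15, 22, 29, 36]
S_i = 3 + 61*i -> [3, 64, 125, 186, 247]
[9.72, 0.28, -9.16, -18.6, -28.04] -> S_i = 9.72 + -9.44*i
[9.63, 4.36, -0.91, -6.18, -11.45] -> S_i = 9.63 + -5.27*i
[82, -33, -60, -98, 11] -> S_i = Random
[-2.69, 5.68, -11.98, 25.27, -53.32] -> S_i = -2.69*(-2.11)^i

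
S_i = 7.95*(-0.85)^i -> [7.95, -6.76, 5.74, -4.88, 4.15]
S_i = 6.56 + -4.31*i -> [6.56, 2.25, -2.06, -6.37, -10.68]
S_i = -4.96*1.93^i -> [-4.96, -9.57, -18.48, -35.66, -68.82]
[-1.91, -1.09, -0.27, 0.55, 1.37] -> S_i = -1.91 + 0.82*i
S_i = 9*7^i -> [9, 63, 441, 3087, 21609]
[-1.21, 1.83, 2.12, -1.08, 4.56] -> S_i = Random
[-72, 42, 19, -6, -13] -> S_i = Random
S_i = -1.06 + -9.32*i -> [-1.06, -10.38, -19.7, -29.02, -38.34]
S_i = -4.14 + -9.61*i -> [-4.14, -13.75, -23.36, -32.97, -42.58]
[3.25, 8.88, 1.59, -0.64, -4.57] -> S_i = Random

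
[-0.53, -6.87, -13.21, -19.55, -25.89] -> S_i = -0.53 + -6.34*i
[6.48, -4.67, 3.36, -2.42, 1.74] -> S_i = 6.48*(-0.72)^i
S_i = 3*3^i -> [3, 9, 27, 81, 243]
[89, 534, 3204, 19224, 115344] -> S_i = 89*6^i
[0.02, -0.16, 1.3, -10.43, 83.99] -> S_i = 0.02*(-8.05)^i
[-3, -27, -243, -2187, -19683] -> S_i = -3*9^i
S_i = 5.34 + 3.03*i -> [5.34, 8.37, 11.4, 14.43, 17.46]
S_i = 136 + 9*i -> [136, 145, 154, 163, 172]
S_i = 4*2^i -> [4, 8, 16, 32, 64]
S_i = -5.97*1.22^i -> [-5.97, -7.28, -8.89, -10.84, -13.23]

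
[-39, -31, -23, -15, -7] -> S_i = -39 + 8*i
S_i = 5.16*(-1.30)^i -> [5.16, -6.71, 8.72, -11.34, 14.74]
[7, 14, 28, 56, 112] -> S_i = 7*2^i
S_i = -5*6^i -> [-5, -30, -180, -1080, -6480]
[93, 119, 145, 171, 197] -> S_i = 93 + 26*i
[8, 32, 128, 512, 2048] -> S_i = 8*4^i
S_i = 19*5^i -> [19, 95, 475, 2375, 11875]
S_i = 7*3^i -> [7, 21, 63, 189, 567]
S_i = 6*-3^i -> [6, -18, 54, -162, 486]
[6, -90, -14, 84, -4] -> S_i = Random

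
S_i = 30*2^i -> [30, 60, 120, 240, 480]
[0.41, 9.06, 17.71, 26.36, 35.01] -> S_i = 0.41 + 8.65*i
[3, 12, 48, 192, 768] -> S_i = 3*4^i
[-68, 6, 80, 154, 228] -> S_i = -68 + 74*i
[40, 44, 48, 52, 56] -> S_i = 40 + 4*i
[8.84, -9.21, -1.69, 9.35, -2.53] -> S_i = Random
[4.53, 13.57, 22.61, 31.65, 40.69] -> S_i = 4.53 + 9.04*i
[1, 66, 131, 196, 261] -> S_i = 1 + 65*i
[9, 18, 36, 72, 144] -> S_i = 9*2^i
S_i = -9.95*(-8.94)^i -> [-9.95, 88.95, -795.24, 7109.44, -63558.43]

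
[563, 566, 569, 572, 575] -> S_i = 563 + 3*i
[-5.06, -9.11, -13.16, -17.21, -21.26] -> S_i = -5.06 + -4.05*i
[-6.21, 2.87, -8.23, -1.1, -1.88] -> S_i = Random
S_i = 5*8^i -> [5, 40, 320, 2560, 20480]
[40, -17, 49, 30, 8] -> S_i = Random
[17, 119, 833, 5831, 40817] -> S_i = 17*7^i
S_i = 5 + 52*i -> [5, 57, 109, 161, 213]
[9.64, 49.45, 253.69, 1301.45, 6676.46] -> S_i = 9.64*5.13^i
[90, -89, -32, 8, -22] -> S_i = Random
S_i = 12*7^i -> [12, 84, 588, 4116, 28812]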